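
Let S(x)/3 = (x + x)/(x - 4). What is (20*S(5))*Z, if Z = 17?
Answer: 10200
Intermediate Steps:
S(x) = 6*x/(-4 + x) (S(x) = 3*((x + x)/(x - 4)) = 3*((2*x)/(-4 + x)) = 3*(2*x/(-4 + x)) = 6*x/(-4 + x))
(20*S(5))*Z = (20*(6*5/(-4 + 5)))*17 = (20*(6*5/1))*17 = (20*(6*5*1))*17 = (20*30)*17 = 600*17 = 10200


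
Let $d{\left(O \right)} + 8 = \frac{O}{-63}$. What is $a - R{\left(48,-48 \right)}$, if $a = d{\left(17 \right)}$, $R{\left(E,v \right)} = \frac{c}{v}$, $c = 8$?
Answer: $- \frac{1021}{126} \approx -8.1032$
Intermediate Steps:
$R{\left(E,v \right)} = \frac{8}{v}$
$d{\left(O \right)} = -8 - \frac{O}{63}$ ($d{\left(O \right)} = -8 + \frac{O}{-63} = -8 + O \left(- \frac{1}{63}\right) = -8 - \frac{O}{63}$)
$a = - \frac{521}{63}$ ($a = -8 - \frac{17}{63} = - \frac{521}{63} \approx -8.2698$)
$a - R{\left(48,-48 \right)} = - \frac{521}{63} - \frac{8}{-48} = - \frac{521}{63} - 8 \left(- \frac{1}{48}\right) = - \frac{521}{63} - - \frac{1}{6} = - \frac{521}{63} + \frac{1}{6} = - \frac{1021}{126}$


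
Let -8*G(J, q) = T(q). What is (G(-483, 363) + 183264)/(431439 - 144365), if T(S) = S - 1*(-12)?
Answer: 1465737/2296592 ≈ 0.63822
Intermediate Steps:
T(S) = 12 + S (T(S) = S + 12 = 12 + S)
G(J, q) = -3/2 - q/8 (G(J, q) = -(12 + q)/8 = -3/2 - q/8)
(G(-483, 363) + 183264)/(431439 - 144365) = ((-3/2 - 1/8*363) + 183264)/(431439 - 144365) = ((-3/2 - 363/8) + 183264)/287074 = (-375/8 + 183264)*(1/287074) = (1465737/8)*(1/287074) = 1465737/2296592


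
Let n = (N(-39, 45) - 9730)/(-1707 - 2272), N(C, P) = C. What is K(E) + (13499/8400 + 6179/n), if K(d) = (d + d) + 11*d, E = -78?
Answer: 123447861731/82059600 ≈ 1504.4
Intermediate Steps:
K(d) = 13*d (K(d) = 2*d + 11*d = 13*d)
n = 9769/3979 (n = (-39 - 9730)/(-1707 - 2272) = -9769/(-3979) = -9769*(-1/3979) = 9769/3979 ≈ 2.4551)
K(E) + (13499/8400 + 6179/n) = 13*(-78) + (13499/8400 + 6179/(9769/3979)) = -1014 + (13499*(1/8400) + 6179*(3979/9769)) = -1014 + (13499/8400 + 24586241/9769) = -1014 + 206656296131/82059600 = 123447861731/82059600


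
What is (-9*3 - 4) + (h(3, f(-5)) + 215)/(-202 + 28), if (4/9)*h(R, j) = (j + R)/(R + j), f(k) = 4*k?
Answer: -22445/696 ≈ -32.249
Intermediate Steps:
h(R, j) = 9/4 (h(R, j) = 9*((j + R)/(R + j))/4 = 9*((R + j)/(R + j))/4 = (9/4)*1 = 9/4)
(-9*3 - 4) + (h(3, f(-5)) + 215)/(-202 + 28) = (-9*3 - 4) + (9/4 + 215)/(-202 + 28) = (-27 - 4) + (869/4)/(-174) = -31 + (869/4)*(-1/174) = -31 - 869/696 = -22445/696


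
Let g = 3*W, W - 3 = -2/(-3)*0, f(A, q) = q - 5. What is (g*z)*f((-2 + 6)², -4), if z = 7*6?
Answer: -3402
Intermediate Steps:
f(A, q) = -5 + q
W = 3 (W = 3 - 2/(-3)*0 = 3 - 2*(-⅓)*0 = 3 + (⅔)*0 = 3 + 0 = 3)
z = 42
g = 9 (g = 3*3 = 9)
(g*z)*f((-2 + 6)², -4) = (9*42)*(-5 - 4) = 378*(-9) = -3402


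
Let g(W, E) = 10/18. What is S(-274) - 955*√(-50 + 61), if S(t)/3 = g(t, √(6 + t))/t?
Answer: -5/822 - 955*√11 ≈ -3167.4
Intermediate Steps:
g(W, E) = 5/9 (g(W, E) = 10*(1/18) = 5/9)
S(t) = 5/(3*t) (S(t) = 3*(5/(9*t)) = 5/(3*t))
S(-274) - 955*√(-50 + 61) = (5/3)/(-274) - 955*√(-50 + 61) = (5/3)*(-1/274) - 955*√11 = -5/822 - 955*√11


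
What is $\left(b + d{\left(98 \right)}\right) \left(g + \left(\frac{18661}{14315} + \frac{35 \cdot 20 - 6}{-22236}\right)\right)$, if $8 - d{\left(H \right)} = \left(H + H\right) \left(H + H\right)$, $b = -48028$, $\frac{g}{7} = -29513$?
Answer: $\frac{67666251022023066}{3789385} \approx 1.7857 \cdot 10^{10}$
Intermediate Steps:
$g = -206591$ ($g = 7 \left(-29513\right) = -206591$)
$d{\left(H \right)} = 8 - 4 H^{2}$ ($d{\left(H \right)} = 8 - \left(H + H\right) \left(H + H\right) = 8 - 2 H 2 H = 8 - 4 H^{2}$)
$\left(b + d{\left(98 \right)}\right) \left(g + \left(\frac{18661}{14315} + \frac{35 \cdot 20 - 6}{-22236}\right)\right) = \left(-48028 + \left(8 - 4 \cdot 98^{2}\right)\right) \left(-206591 + \left(\frac{18661}{14315} + \frac{35 \cdot 20 - 6}{-22236}\right)\right) = \left(-48028 + \left(8 - 38416\right)\right) \left(-206591 + \left(18661 \cdot \frac{1}{14315} + \left(700 - 6\right) \left(- \frac{1}{22236}\right)\right)\right) = \left(-48028 + \left(8 - 38416\right)\right) \left(-206591 + \left(\frac{18661}{14315} + 694 \left(- \frac{1}{22236}\right)\right)\right) = \left(-48028 - 38408\right) \left(-206591 + \left(\frac{18661}{14315} - \frac{347}{11118}\right)\right) = - 86436 \left(-206591 + \frac{202505693}{159154170}\right) = \left(-86436\right) \left(- \frac{32879616628777}{159154170}\right) = \frac{67666251022023066}{3789385}$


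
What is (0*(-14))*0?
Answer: 0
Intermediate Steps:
(0*(-14))*0 = 0*0 = 0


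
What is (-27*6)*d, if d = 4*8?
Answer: -5184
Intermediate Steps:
d = 32
(-27*6)*d = -27*6*32 = -162*32 = -5184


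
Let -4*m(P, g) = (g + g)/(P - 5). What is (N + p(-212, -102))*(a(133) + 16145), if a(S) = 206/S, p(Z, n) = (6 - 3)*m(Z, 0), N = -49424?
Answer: -106137595184/133 ≈ -7.9803e+8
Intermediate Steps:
m(P, g) = -g/(2*(-5 + P)) (m(P, g) = -(g + g)/(4*(P - 5)) = -2*g/(4*(-5 + P)) = -g/(2*(-5 + P)))
p(Z, n) = 0 (p(Z, n) = (6 - 3)*(-1*0/(-10 + 2*Z)) = 3*0 = 0)
(N + p(-212, -102))*(a(133) + 16145) = (-49424 + 0)*(206/133 + 16145) = -49424*(206*(1/133) + 16145) = -49424*(206/133 + 16145) = -49424*2147491/133 = -106137595184/133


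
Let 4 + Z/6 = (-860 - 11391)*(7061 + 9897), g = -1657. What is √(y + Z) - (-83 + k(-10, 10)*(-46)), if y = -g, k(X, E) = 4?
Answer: 267 + I*√1246513115 ≈ 267.0 + 35306.0*I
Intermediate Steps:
y = 1657 (y = -1*(-1657) = 1657)
Z = -1246514772 (Z = -24 + 6*((-860 - 11391)*(7061 + 9897)) = -24 + 6*(-12251*16958) = -24 + 6*(-207752458) = -24 - 1246514748 = -1246514772)
√(y + Z) - (-83 + k(-10, 10)*(-46)) = √(1657 - 1246514772) - (-83 + 4*(-46)) = √(-1246513115) - (-83 - 184) = I*√1246513115 - 1*(-267) = I*√1246513115 + 267 = 267 + I*√1246513115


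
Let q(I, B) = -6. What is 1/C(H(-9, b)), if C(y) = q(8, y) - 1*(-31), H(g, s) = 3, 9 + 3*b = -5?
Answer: 1/25 ≈ 0.040000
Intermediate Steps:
b = -14/3 (b = -3 + (⅓)*(-5) = -3 - 5/3 = -14/3 ≈ -4.6667)
C(y) = 25 (C(y) = -6 - 1*(-31) = -6 + 31 = 25)
1/C(H(-9, b)) = 1/25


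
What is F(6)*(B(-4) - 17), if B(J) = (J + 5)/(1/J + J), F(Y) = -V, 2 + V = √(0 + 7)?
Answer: -586/17 + 293*√7/17 ≈ 11.130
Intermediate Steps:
V = -2 + √7 (V = -2 + √(0 + 7) = -2 + √7 ≈ 0.64575)
F(Y) = 2 - √7 (F(Y) = -(-2 + √7) = 2 - √7)
B(J) = (5 + J)/(J + 1/J)
F(6)*(B(-4) - 17) = (2 - √7)*(-4*(5 - 4)/(1 + (-4)²) - 17) = (2 - √7)*(-4*1/(1 + 16) - 17) = (2 - √7)*(-4*1/17 - 17) = (2 - √7)*(-4*1/17*1 - 17) = (2 - √7)*(-4/17 - 17) = (2 - √7)*(-293/17) = -586/17 + 293*√7/17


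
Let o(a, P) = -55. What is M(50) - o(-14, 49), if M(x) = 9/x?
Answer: 2759/50 ≈ 55.180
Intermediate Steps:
M(50) - o(-14, 49) = 9/50 - 1*(-55) = 9*(1/50) + 55 = 9/50 + 55 = 2759/50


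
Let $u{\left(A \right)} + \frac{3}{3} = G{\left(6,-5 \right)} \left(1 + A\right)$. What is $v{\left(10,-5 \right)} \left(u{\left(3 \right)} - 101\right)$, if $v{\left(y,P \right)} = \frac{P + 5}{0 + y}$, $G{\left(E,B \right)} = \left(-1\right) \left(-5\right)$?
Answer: $0$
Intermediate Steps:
$G{\left(E,B \right)} = 5$
$u{\left(A \right)} = 4 + 5 A$ ($u{\left(A \right)} = -1 + 5 \left(1 + A\right) = -1 + \left(5 + 5 A\right) = 4 + 5 A$)
$v{\left(y,P \right)} = \frac{5 + P}{y}$
$v{\left(10,-5 \right)} \left(u{\left(3 \right)} - 101\right) = \frac{5 - 5}{10} \left(\left(4 + 5 \cdot 3\right) - 101\right) = \frac{1}{10} \cdot 0 \left(\left(4 + 15\right) - 101\right) = 0 \left(19 - 101\right) = 0 \left(-82\right) = 0$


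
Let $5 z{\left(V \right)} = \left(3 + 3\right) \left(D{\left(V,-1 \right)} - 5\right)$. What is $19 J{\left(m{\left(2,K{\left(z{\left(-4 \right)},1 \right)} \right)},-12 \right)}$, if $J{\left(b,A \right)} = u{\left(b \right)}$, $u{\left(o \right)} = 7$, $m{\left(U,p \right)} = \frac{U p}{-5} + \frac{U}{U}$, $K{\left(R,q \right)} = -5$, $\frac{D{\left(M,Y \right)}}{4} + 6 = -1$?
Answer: $133$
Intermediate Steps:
$D{\left(M,Y \right)} = -28$ ($D{\left(M,Y \right)} = -24 + 4 \left(-1\right) = -24 - 4 = -28$)
$z{\left(V \right)} = - \frac{198}{5}$ ($z{\left(V \right)} = \frac{\left(3 + 3\right) \left(-28 - 5\right)}{5} = \frac{6 \left(-33\right)}{5} = \frac{1}{5} \left(-198\right) = - \frac{198}{5}$)
$m{\left(U,p \right)} = 1 - \frac{U p}{5}$ ($m{\left(U,p \right)} = U p \left(- \frac{1}{5}\right) + 1 = - \frac{U p}{5} + 1 = 1 - \frac{U p}{5}$)
$J{\left(b,A \right)} = 7$
$19 J{\left(m{\left(2,K{\left(z{\left(-4 \right)},1 \right)} \right)},-12 \right)} = 19 \cdot 7 = 133$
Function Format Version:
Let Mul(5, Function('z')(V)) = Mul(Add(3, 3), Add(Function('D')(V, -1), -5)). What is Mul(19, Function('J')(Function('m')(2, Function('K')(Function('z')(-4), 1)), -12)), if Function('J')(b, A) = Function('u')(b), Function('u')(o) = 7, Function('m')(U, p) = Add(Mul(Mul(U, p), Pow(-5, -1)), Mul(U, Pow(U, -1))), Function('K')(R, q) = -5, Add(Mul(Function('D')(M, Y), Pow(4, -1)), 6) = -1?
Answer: 133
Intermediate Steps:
Function('D')(M, Y) = -28 (Function('D')(M, Y) = Add(-24, Mul(4, -1)) = Add(-24, -4) = -28)
Function('z')(V) = Rational(-198, 5) (Function('z')(V) = Mul(Rational(1, 5), Mul(Add(3, 3), Add(-28, -5))) = Mul(Rational(1, 5), Mul(6, -33)) = Mul(Rational(1, 5), -198) = Rational(-198, 5))
Function('m')(U, p) = Add(1, Mul(Rational(-1, 5), U, p)) (Function('m')(U, p) = Add(Mul(Mul(U, p), Rational(-1, 5)), 1) = Add(Mul(Rational(-1, 5), U, p), 1) = Add(1, Mul(Rational(-1, 5), U, p)))
Function('J')(b, A) = 7
Mul(19, Function('J')(Function('m')(2, Function('K')(Function('z')(-4), 1)), -12)) = Mul(19, 7) = 133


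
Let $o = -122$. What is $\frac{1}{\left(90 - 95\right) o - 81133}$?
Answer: $- \frac{1}{80523} \approx -1.2419 \cdot 10^{-5}$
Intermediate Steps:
$\frac{1}{\left(90 - 95\right) o - 81133} = \frac{1}{\left(90 - 95\right) \left(-122\right) - 81133} = \frac{1}{\left(-5\right) \left(-122\right) - 81133} = \frac{1}{610 - 81133} = \frac{1}{-80523} = - \frac{1}{80523}$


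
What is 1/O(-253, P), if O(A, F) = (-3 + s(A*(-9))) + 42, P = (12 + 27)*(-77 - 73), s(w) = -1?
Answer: 1/38 ≈ 0.026316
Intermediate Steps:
P = -5850 (P = 39*(-150) = -5850)
O(A, F) = 38 (O(A, F) = (-3 - 1) + 42 = -4 + 42 = 38)
1/O(-253, P) = 1/38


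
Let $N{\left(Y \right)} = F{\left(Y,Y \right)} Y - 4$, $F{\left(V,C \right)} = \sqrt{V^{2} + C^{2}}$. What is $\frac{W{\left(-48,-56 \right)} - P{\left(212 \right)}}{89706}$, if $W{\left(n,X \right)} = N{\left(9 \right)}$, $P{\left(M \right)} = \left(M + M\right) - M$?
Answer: $- \frac{36}{14951} + \frac{27 \sqrt{2}}{29902} \approx -0.0011309$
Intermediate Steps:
$F{\left(V,C \right)} = \sqrt{C^{2} + V^{2}}$
$P{\left(M \right)} = M$ ($P{\left(M \right)} = 2 M - M = M$)
$N{\left(Y \right)} = -4 + Y \sqrt{2} \sqrt{Y^{2}}$ ($N{\left(Y \right)} = \sqrt{Y^{2} + Y^{2}} Y - 4 = \sqrt{2 Y^{2}} Y - 4 = \sqrt{2} \sqrt{Y^{2}} Y - 4 = Y \sqrt{2} \sqrt{Y^{2}} - 4 = -4 + Y \sqrt{2} \sqrt{Y^{2}}$)
$W{\left(n,X \right)} = -4 + 81 \sqrt{2}$ ($W{\left(n,X \right)} = -4 + 9 \sqrt{2} \sqrt{9^{2}} = -4 + 9 \sqrt{2} \sqrt{81} = -4 + 9 \sqrt{2} \cdot 9 = -4 + 81 \sqrt{2}$)
$\frac{W{\left(-48,-56 \right)} - P{\left(212 \right)}}{89706} = \frac{\left(-4 + 81 \sqrt{2}\right) - 212}{89706} = \left(\left(-4 + 81 \sqrt{2}\right) - 212\right) \frac{1}{89706} = \left(-216 + 81 \sqrt{2}\right) \frac{1}{89706} = - \frac{36}{14951} + \frac{27 \sqrt{2}}{29902}$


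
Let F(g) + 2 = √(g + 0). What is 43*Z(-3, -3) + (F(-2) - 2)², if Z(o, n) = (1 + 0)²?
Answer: 57 - 8*I*√2 ≈ 57.0 - 11.314*I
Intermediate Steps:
F(g) = -2 + √g (F(g) = -2 + √(g + 0) = -2 + √g)
Z(o, n) = 1 (Z(o, n) = 1² = 1)
43*Z(-3, -3) + (F(-2) - 2)² = 43*1 + ((-2 + √(-2)) - 2)² = 43 + ((-2 + I*√2) - 2)² = 43 + (-4 + I*√2)²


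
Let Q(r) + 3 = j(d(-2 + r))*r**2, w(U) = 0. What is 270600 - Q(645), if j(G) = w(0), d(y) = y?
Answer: 270603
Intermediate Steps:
j(G) = 0
Q(r) = -3 (Q(r) = -3 + 0*r**2 = -3 + 0 = -3)
270600 - Q(645) = 270600 - 1*(-3) = 270600 + 3 = 270603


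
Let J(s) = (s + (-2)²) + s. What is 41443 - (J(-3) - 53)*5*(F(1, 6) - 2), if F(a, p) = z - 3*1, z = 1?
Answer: 40343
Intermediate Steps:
F(a, p) = -2 (F(a, p) = 1 - 3*1 = 1 - 3 = -2)
J(s) = 4 + 2*s (J(s) = (s + 4) + s = (4 + s) + s = 4 + 2*s)
41443 - (J(-3) - 53)*5*(F(1, 6) - 2) = 41443 - ((4 + 2*(-3)) - 53)*5*(-2 - 2) = 41443 - ((4 - 6) - 53)*5*(-4) = 41443 - (-2 - 53)*(-20) = 41443 - (-55)*(-20) = 41443 - 1*1100 = 41443 - 1100 = 40343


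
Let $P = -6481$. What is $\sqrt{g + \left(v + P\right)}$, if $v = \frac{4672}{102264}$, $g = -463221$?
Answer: $\frac{i \sqrt{76751689648206}}{12783} \approx 685.35 i$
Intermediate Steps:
$v = \frac{584}{12783}$ ($v = 4672 \cdot \frac{1}{102264} = \frac{584}{12783} \approx 0.045686$)
$\sqrt{g + \left(v + P\right)} = \sqrt{-463221 + \left(\frac{584}{12783} - 6481\right)} = \sqrt{-463221 - \frac{82846039}{12783}} = \sqrt{- \frac{6004200082}{12783}} = \frac{i \sqrt{76751689648206}}{12783}$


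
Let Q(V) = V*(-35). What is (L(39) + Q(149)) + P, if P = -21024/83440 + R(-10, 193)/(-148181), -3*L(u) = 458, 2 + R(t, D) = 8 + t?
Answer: -12444401390167/2318291745 ≈ -5367.9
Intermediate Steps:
R(t, D) = 6 + t (R(t, D) = -2 + (8 + t) = 6 + t)
L(u) = -458/3 (L(u) = -1/3*458 = -458/3)
Q(V) = -35*V
P = -194688974/772763915 (P = -21024/83440 + (6 - 10)/(-148181) = -21024*1/83440 - 4*(-1/148181) = -1314/5215 + 4/148181 = -194688974/772763915 ≈ -0.25194)
(L(39) + Q(149)) + P = (-458/3 - 35*149) - 194688974/772763915 = (-458/3 - 5215) - 194688974/772763915 = -16103/3 - 194688974/772763915 = -12444401390167/2318291745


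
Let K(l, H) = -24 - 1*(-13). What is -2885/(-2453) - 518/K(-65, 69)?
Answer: 118399/2453 ≈ 48.267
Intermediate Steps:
K(l, H) = -11 (K(l, H) = -24 + 13 = -11)
-2885/(-2453) - 518/K(-65, 69) = -2885/(-2453) - 518/(-11) = -2885*(-1/2453) - 518*(-1/11) = 2885/2453 + 518/11 = 118399/2453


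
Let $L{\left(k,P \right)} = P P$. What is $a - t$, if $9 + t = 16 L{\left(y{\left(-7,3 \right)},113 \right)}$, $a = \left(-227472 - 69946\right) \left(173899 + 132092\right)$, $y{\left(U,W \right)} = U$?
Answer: $-91007435533$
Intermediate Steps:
$L{\left(k,P \right)} = P^{2}$
$a = -91007231238$ ($a = \left(-297418\right) 305991 = -91007231238$)
$t = 204295$ ($t = -9 + 16 \cdot 113^{2} = -9 + 16 \cdot 12769 = -9 + 204304 = 204295$)
$a - t = -91007231238 - 204295 = -91007435533$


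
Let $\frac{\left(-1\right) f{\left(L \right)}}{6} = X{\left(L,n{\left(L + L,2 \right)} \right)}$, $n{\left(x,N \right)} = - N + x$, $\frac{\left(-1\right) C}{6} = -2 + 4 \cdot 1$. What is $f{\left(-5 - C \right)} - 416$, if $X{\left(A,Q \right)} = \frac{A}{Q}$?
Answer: $- \frac{839}{2} \approx -419.5$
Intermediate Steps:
$C = -12$ ($C = - 6 \left(-2 + 4 \cdot 1\right) = - 6 \left(-2 + 4\right) = \left(-6\right) 2 = -12$)
$n{\left(x,N \right)} = x - N$
$f{\left(L \right)} = - \frac{6 L}{-2 + 2 L}$ ($f{\left(L \right)} = - 6 \frac{L}{\left(L + L\right) - 2} = - 6 \frac{L}{2 L - 2} = - 6 \frac{L}{-2 + 2 L} = - \frac{6 L}{-2 + 2 L}$)
$f{\left(-5 - C \right)} - 416 = - \frac{3 \left(-5 - -12\right)}{-1 - -7} - 416 = - \frac{3 \left(-5 + 12\right)}{-1 + \left(-5 + 12\right)} - 416 = \left(-3\right) 7 \frac{1}{-1 + 7} - 416 = \left(-3\right) 7 \cdot \frac{1}{6} - 416 = - \frac{7}{2} - 416 = - \frac{839}{2}$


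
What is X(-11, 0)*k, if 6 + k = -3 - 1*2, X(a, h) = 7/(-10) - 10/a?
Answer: -23/10 ≈ -2.3000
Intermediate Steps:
X(a, h) = -7/10 - 10/a (X(a, h) = 7*(-⅒) - 10/a = -7/10 - 10/a)
k = -11 (k = -6 + (-3 - 1*2) = -6 + (-3 - 2) = -6 - 5 = -11)
X(-11, 0)*k = (-7/10 - 10/(-11))*(-11) = (-7/10 - 10*(-1/11))*(-11) = (-7/10 + 10/11)*(-11) = (23/110)*(-11) = -23/10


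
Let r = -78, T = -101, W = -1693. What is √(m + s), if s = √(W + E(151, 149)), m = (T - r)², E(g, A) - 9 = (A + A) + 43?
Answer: √(529 + I*√1343) ≈ 23.014 + 0.7962*I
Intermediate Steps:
E(g, A) = 52 + 2*A (E(g, A) = 9 + ((A + A) + 43) = 9 + (2*A + 43) = 9 + (43 + 2*A) = 52 + 2*A)
m = 529 (m = (-101 - 1*(-78))² = (-101 + 78)² = (-23)² = 529)
s = I*√1343 (s = √(-1693 + (52 + 2*149)) = √(-1693 + (52 + 298)) = √(-1693 + 350) = √(-1343) = I*√1343 ≈ 36.647*I)
√(m + s) = √(529 + I*√1343)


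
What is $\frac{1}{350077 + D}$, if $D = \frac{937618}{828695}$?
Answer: $\frac{828695}{290107997133} \approx 2.8565 \cdot 10^{-6}$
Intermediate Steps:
$D = \frac{937618}{828695}$ ($D = 937618 \cdot \frac{1}{828695} = \frac{937618}{828695} \approx 1.1314$)
$\frac{1}{350077 + D} = \frac{1}{350077 + \frac{937618}{828695}} = \frac{1}{\frac{290107997133}{828695}} = \frac{828695}{290107997133}$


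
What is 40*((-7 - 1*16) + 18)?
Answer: -200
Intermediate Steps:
40*((-7 - 1*16) + 18) = 40*((-7 - 16) + 18) = 40*(-23 + 18) = 40*(-5) = -200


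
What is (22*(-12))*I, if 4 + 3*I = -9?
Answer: 1144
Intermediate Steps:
I = -13/3 (I = -4/3 + (1/3)*(-9) = -4/3 - 3 = -13/3 ≈ -4.3333)
(22*(-12))*I = (22*(-12))*(-13/3) = -264*(-13/3) = 1144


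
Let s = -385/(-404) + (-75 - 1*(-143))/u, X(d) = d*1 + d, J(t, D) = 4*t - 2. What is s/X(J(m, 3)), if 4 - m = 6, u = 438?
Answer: -98051/1769520 ≈ -0.055411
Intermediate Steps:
m = -2 (m = 4 - 1*6 = 4 - 6 = -2)
J(t, D) = -2 + 4*t
X(d) = 2*d (X(d) = d + d = 2*d)
s = 98051/88476 (s = -385/(-404) + (-75 - 1*(-143))/438 = -385*(-1/404) + (-75 + 143)*(1/438) = 385/404 + 68*(1/438) = 385/404 + 34/219 = 98051/88476 ≈ 1.1082)
s/X(J(m, 3)) = 98051/(88476*((2*(-2 + 4*(-2))))) = 98051/(88476*((2*(-2 - 8)))) = 98051/(88476*((2*(-10)))) = (98051/88476)/(-20) = (98051/88476)*(-1/20) = -98051/1769520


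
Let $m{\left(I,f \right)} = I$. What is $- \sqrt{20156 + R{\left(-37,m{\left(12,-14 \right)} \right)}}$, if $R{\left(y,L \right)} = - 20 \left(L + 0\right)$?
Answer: $- 2 \sqrt{4979} \approx -141.12$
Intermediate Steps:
$R{\left(y,L \right)} = - 20 L$
$- \sqrt{20156 + R{\left(-37,m{\left(12,-14 \right)} \right)}} = - \sqrt{20156 - 240} = - \sqrt{19916} = - 2 \sqrt{4979}$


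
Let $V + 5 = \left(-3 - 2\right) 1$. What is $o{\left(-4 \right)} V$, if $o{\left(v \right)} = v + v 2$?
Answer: $120$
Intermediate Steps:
$o{\left(v \right)} = 3 v$ ($o{\left(v \right)} = v + 2 v = 3 v$)
$V = -10$ ($V = -5 + \left(-3 - 2\right) 1 = -5 - 5 = -10$)
$o{\left(-4 \right)} V = 3 \left(-4\right) \left(-10\right) = \left(-12\right) \left(-10\right) = 120$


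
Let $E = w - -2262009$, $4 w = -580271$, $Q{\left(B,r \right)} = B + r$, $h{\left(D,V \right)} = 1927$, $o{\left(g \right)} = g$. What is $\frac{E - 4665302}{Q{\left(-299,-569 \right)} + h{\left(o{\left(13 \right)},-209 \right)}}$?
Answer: $- \frac{10193443}{4236} \approx -2406.4$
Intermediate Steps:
$w = - \frac{580271}{4}$ ($w = \frac{1}{4} \left(-580271\right) = - \frac{580271}{4} \approx -1.4507 \cdot 10^{5}$)
$E = \frac{8467765}{4}$ ($E = - \frac{580271}{4} - -2262009 = - \frac{580271}{4} + 2262009 = \frac{8467765}{4} \approx 2.1169 \cdot 10^{6}$)
$\frac{E - 4665302}{Q{\left(-299,-569 \right)} + h{\left(o{\left(13 \right)},-209 \right)}} = \frac{\frac{8467765}{4} - 4665302}{\left(-299 - 569\right) + 1927} = - \frac{10193443}{4 \left(-868 + 1927\right)} = - \frac{10193443}{4 \cdot 1059} = \left(- \frac{10193443}{4}\right) \frac{1}{1059} = - \frac{10193443}{4236}$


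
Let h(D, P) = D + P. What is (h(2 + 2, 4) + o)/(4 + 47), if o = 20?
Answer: 28/51 ≈ 0.54902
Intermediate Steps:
(h(2 + 2, 4) + o)/(4 + 47) = (((2 + 2) + 4) + 20)/(4 + 47) = ((4 + 4) + 20)/51 = (8 + 20)/51 = (1/51)*28 = 28/51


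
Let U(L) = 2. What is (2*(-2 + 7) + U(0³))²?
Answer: 144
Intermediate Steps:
(2*(-2 + 7) + U(0³))² = (2*(-2 + 7) + 2)² = (2*5 + 2)² = (10 + 2)² = 12² = 144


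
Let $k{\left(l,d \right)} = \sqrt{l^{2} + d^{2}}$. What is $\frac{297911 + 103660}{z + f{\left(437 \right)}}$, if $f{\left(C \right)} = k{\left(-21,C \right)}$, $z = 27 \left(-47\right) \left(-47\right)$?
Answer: $\frac{23950899153}{3557096039} - \frac{401571 \sqrt{191410}}{3557096039} \approx 6.6839$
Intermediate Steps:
$z = 59643$ ($z = \left(-1269\right) \left(-47\right) = 59643$)
$k{\left(l,d \right)} = \sqrt{d^{2} + l^{2}}$
$f{\left(C \right)} = \sqrt{441 + C^{2}}$ ($f{\left(C \right)} = \sqrt{C^{2} + \left(-21\right)^{2}} = \sqrt{C^{2} + 441} = \sqrt{441 + C^{2}}$)
$\frac{297911 + 103660}{z + f{\left(437 \right)}} = \frac{297911 + 103660}{59643 + \sqrt{441 + 437^{2}}} = \frac{401571}{59643 + \sqrt{441 + 190969}} = \frac{401571}{59643 + \sqrt{191410}}$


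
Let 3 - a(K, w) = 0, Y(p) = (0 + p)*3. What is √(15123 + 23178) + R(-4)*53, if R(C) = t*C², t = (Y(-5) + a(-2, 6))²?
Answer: 122112 + √38301 ≈ 1.2231e+5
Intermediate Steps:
Y(p) = 3*p (Y(p) = p*3 = 3*p)
a(K, w) = 3 (a(K, w) = 3 - 1*0 = 3 + 0 = 3)
t = 144 (t = (3*(-5) + 3)² = (-15 + 3)² = (-12)² = 144)
R(C) = 144*C²
√(15123 + 23178) + R(-4)*53 = √(15123 + 23178) + (144*(-4)²)*53 = √38301 + (144*16)*53 = √38301 + 2304*53 = √38301 + 122112 = 122112 + √38301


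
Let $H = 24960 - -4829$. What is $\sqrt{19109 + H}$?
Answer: $\sqrt{48898} \approx 221.13$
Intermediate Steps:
$H = 29789$ ($H = 24960 + 4829 = 29789$)
$\sqrt{19109 + H} = \sqrt{19109 + 29789} = \sqrt{48898}$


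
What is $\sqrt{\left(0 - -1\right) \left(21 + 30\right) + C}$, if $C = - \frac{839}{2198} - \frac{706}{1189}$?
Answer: $\frac{\sqrt{341666151157786}}{2613422} \approx 7.0728$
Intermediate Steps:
$C = - \frac{2549359}{2613422}$ ($C = \left(-839\right) \frac{1}{2198} - \frac{706}{1189} = - \frac{839}{2198} - \frac{706}{1189} = - \frac{2549359}{2613422} \approx -0.97549$)
$\sqrt{\left(0 - -1\right) \left(21 + 30\right) + C} = \sqrt{\left(0 - -1\right) \left(21 + 30\right) - \frac{2549359}{2613422}} = \sqrt{\left(0 + 1\right) 51 - \frac{2549359}{2613422}} = \sqrt{1 \cdot 51 - \frac{2549359}{2613422}} = \sqrt{51 - \frac{2549359}{2613422}} = \sqrt{\frac{130735163}{2613422}} = \frac{\sqrt{341666151157786}}{2613422}$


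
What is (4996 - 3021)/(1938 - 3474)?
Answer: -1975/1536 ≈ -1.2858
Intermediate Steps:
(4996 - 3021)/(1938 - 3474) = 1975/(-1536) = 1975*(-1/1536) = -1975/1536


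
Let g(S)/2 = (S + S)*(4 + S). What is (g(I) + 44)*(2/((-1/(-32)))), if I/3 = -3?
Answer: 14336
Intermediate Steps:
I = -9 (I = 3*(-3) = -9)
g(S) = 4*S*(4 + S) (g(S) = 2*((S + S)*(4 + S)) = 2*((2*S)*(4 + S)) = 2*(2*S*(4 + S)) = 4*S*(4 + S))
(g(I) + 44)*(2/((-1/(-32)))) = (4*(-9)*(4 - 9) + 44)*(2/((-1/(-32)))) = (4*(-9)*(-5) + 44)*(2/((-1*(-1/32)))) = (180 + 44)*(2/(1/32)) = 224*(2*32) = 224*64 = 14336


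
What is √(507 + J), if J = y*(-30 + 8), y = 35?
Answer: I*√263 ≈ 16.217*I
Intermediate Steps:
J = -770 (J = 35*(-30 + 8) = 35*(-22) = -770)
√(507 + J) = √(507 - 770) = √(-263) = I*√263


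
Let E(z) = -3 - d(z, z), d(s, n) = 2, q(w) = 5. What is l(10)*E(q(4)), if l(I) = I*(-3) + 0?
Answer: 150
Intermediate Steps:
l(I) = -3*I (l(I) = -3*I + 0 = -3*I)
E(z) = -5 (E(z) = -3 - 1*2 = -3 - 2 = -5)
l(10)*E(q(4)) = -3*10*(-5) = -30*(-5) = 150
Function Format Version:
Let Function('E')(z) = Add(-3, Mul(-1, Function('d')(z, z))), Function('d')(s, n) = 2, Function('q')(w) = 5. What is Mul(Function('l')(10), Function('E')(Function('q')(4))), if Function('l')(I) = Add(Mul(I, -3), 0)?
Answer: 150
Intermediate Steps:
Function('l')(I) = Mul(-3, I) (Function('l')(I) = Add(Mul(-3, I), 0) = Mul(-3, I))
Function('E')(z) = -5 (Function('E')(z) = Add(-3, Mul(-1, 2)) = Add(-3, -2) = -5)
Mul(Function('l')(10), Function('E')(Function('q')(4))) = Mul(Mul(-3, 10), -5) = Mul(-30, -5) = 150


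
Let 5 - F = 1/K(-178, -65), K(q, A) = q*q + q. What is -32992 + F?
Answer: -1039288423/31506 ≈ -32987.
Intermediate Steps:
K(q, A) = q + q**2 (K(q, A) = q**2 + q = q + q**2)
F = 157529/31506 (F = 5 - 1/((-178*(1 - 178))) = 5 - 1/((-178*(-177))) = 5 - 1/31506 = 157529/31506 ≈ 5.0000)
-32992 + F = -32992 + 157529/31506 = -1039288423/31506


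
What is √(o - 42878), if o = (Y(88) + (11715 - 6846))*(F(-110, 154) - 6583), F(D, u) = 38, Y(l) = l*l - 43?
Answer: 2*I*√20578382 ≈ 9072.7*I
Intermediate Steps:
Y(l) = -43 + l² (Y(l) = l² - 43 = -43 + l²)
o = -82270650 (o = ((-43 + 88²) + (11715 - 6846))*(38 - 6583) = ((-43 + 7744) + 4869)*(-6545) = (7701 + 4869)*(-6545) = 12570*(-6545) = -82270650)
√(o - 42878) = √(-82270650 - 42878) = √(-82313528) = 2*I*√20578382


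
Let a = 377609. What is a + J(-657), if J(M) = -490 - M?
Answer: 377776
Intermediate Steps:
a + J(-657) = 377609 + (-490 - 1*(-657)) = 377609 + (-490 + 657) = 377609 + 167 = 377776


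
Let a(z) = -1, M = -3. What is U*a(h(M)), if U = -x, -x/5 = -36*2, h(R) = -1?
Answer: 360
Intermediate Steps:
x = 360 (x = -(-180)*2 = -5*(-72) = 360)
U = -360 (U = -1*360 = -360)
U*a(h(M)) = -360*(-1) = 360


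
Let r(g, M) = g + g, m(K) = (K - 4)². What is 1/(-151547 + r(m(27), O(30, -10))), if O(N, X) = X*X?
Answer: -1/150489 ≈ -6.6450e-6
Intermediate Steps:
O(N, X) = X²
m(K) = (-4 + K)²
r(g, M) = 2*g
1/(-151547 + r(m(27), O(30, -10))) = 1/(-151547 + 2*(-4 + 27)²) = 1/(-151547 + 2*23²) = 1/(-151547 + 2*529) = 1/(-151547 + 1058) = 1/(-150489) = -1/150489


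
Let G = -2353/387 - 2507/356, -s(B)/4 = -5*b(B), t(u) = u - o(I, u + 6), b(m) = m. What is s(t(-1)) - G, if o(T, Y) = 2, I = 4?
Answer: -6458443/137772 ≈ -46.878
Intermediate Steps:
t(u) = -2 + u (t(u) = u - 1*2 = u - 2 = -2 + u)
s(B) = 20*B (s(B) = -(-20)*B = 20*B)
G = -1807877/137772 (G = -2353*1/387 - 2507*1/356 = -2353/387 - 2507/356 = -1807877/137772 ≈ -13.122)
s(t(-1)) - G = 20*(-2 - 1) - 1*(-1807877/137772) = 20*(-3) + 1807877/137772 = -60 + 1807877/137772 = -6458443/137772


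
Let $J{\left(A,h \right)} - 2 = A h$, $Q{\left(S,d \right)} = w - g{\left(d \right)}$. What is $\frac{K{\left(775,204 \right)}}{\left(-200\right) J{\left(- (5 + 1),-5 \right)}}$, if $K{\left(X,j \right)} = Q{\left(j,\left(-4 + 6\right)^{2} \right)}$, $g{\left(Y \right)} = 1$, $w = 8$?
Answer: $- \frac{7}{6400} \approx -0.0010937$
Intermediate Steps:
$Q{\left(S,d \right)} = 7$ ($Q{\left(S,d \right)} = 8 - 1 = 7$)
$K{\left(X,j \right)} = 7$
$J{\left(A,h \right)} = 2 + A h$
$\frac{K{\left(775,204 \right)}}{\left(-200\right) J{\left(- (5 + 1),-5 \right)}} = \frac{7}{\left(-200\right) \left(2 + - (5 + 1) \left(-5\right)\right)} = \frac{7}{\left(-200\right) \left(2 + \left(-1\right) 6 \left(-5\right)\right)} = \frac{7}{\left(-200\right) \left(2 - -30\right)} = \frac{7}{\left(-200\right) \left(2 + 30\right)} = \frac{7}{\left(-200\right) 32} = \frac{7}{-6400} = 7 \left(- \frac{1}{6400}\right) = - \frac{7}{6400}$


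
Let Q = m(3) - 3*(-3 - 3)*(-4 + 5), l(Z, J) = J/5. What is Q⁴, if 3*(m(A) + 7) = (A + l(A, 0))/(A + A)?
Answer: 20151121/1296 ≈ 15549.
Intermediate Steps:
l(Z, J) = J/5 (l(Z, J) = J*(⅕) = J/5)
m(A) = -41/6 (m(A) = -7 + ((A + (⅕)*0)/(A + A))/3 = -7 + ((A + 0)/((2*A)))/3 = -7 + (A*(1/(2*A)))/3 = -7 + (⅓)*(½) = -7 + ⅙ = -41/6)
Q = 67/6 (Q = -41/6 - 3*(-3 - 3)*(-4 + 5) = -41/6 - (-18) = -41/6 - 3*(-6) = -41/6 + 18 = 67/6 ≈ 11.167)
Q⁴ = (67/6)⁴ = 20151121/1296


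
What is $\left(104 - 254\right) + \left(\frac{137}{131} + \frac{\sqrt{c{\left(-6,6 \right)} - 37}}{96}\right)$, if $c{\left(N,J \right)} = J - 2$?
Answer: $- \frac{19513}{131} + \frac{i \sqrt{33}}{96} \approx -148.95 + 0.059839 i$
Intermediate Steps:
$c{\left(N,J \right)} = -2 + J$
$\left(104 - 254\right) + \left(\frac{137}{131} + \frac{\sqrt{c{\left(-6,6 \right)} - 37}}{96}\right) = \left(104 - 254\right) + \left(\frac{137}{131} + \frac{\sqrt{\left(-2 + 6\right) - 37}}{96}\right) = -150 + \left(137 \cdot \frac{1}{131} + \sqrt{4 - 37} \cdot \frac{1}{96}\right) = -150 + \left(\frac{137}{131} + \sqrt{-33} \cdot \frac{1}{96}\right) = -150 + \left(\frac{137}{131} + i \sqrt{33} \cdot \frac{1}{96}\right) = -150 + \left(\frac{137}{131} + \frac{i \sqrt{33}}{96}\right) = - \frac{19513}{131} + \frac{i \sqrt{33}}{96}$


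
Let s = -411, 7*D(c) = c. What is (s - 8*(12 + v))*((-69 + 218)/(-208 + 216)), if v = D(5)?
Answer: -534761/56 ≈ -9549.3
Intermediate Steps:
D(c) = c/7
v = 5/7 (v = (⅐)*5 = 5/7 ≈ 0.71429)
(s - 8*(12 + v))*((-69 + 218)/(-208 + 216)) = (-411 - 8*(12 + 5/7))*((-69 + 218)/(-208 + 216)) = (-411 - 8*89/7)*(149/8) = (-411 - 712/7)*(149*(⅛)) = -3589/7*149/8 = -534761/56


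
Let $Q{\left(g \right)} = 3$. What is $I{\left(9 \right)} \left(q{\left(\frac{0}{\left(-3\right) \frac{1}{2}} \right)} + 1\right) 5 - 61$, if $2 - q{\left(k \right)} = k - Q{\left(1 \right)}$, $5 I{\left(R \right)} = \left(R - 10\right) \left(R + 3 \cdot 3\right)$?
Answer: $-169$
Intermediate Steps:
$I{\left(R \right)} = \frac{\left(-10 + R\right) \left(9 + R\right)}{5}$ ($I{\left(R \right)} = \frac{\left(R - 10\right) \left(R + 3 \cdot 3\right)}{5} = \frac{\left(-10 + R\right) \left(R + 9\right)}{5} = \frac{\left(-10 + R\right) \left(9 + R\right)}{5}$)
$q{\left(k \right)} = 5 - k$ ($q{\left(k \right)} = 2 - \left(k - 3\right) = 2 - \left(-3 + k\right) = 5 - k$)
$I{\left(9 \right)} \left(q{\left(\frac{0}{\left(-3\right) \frac{1}{2}} \right)} + 1\right) 5 - 61 = \left(-18 - \frac{9}{5} + \frac{9^{2}}{5}\right) \left(\left(5 - \frac{0}{\left(-3\right) \frac{1}{2}}\right) + 1\right) 5 - 61 = \left(-18 - \frac{9}{5} + \frac{1}{5} \cdot 81\right) \left(\left(5 - \frac{0}{\left(-3\right) \frac{1}{2}}\right) + 1\right) 5 - 61 = \left(-18 - \frac{9}{5} + \frac{81}{5}\right) \left(\left(5 - \frac{0}{- \frac{3}{2}}\right) + 1\right) 5 - 61 = - \frac{18 \left(\left(5 - 0 \left(- \frac{2}{3}\right)\right) + 1\right) 5}{5} - 61 = - \frac{18 \left(\left(5 - 0\right) + 1\right) 5}{5} - 61 = - \frac{18 \left(\left(5 + 0\right) + 1\right) 5}{5} - 61 = - \frac{18 \left(5 + 1\right) 5}{5} - 61 = - \frac{18 \cdot 6 \cdot 5}{5} - 61 = \left(- \frac{18}{5}\right) 30 - 61 = -108 - 61 = -169$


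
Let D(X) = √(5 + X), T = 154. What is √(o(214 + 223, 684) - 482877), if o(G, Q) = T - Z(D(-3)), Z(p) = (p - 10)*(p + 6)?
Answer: √(-482665 + 4*√2) ≈ 694.74*I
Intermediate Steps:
Z(p) = (-10 + p)*(6 + p)
o(G, Q) = 212 + 4*√2 (o(G, Q) = 154 - (-60 + (√(5 - 3))² - 4*√(5 - 3)) = 154 - (-60 + (√2)² - 4*√2) = 154 - (-60 + 2 - 4*√2) = 154 - (-58 - 4*√2) = 154 + (58 + 4*√2) = 212 + 4*√2)
√(o(214 + 223, 684) - 482877) = √((212 + 4*√2) - 482877) = √(-482665 + 4*√2)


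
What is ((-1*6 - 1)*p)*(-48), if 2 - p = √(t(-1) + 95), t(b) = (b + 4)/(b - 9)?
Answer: 672 - 168*√9470/5 ≈ -2597.7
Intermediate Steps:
t(b) = (4 + b)/(-9 + b)
p = 2 - √9470/10 (p = 2 - √((4 - 1)/(-9 - 1) + 95) = 2 - √(3/(-10) + 95) = 2 - √(-⅒*3 + 95) = 2 - √(-3/10 + 95) = 2 - √(947/10) = 2 - √9470/10 ≈ -7.7314)
((-1*6 - 1)*p)*(-48) = ((-1*6 - 1)*(2 - √9470/10))*(-48) = ((-6 - 1)*(2 - √9470/10))*(-48) = -7*(2 - √9470/10)*(-48) = (-14 + 7*√9470/10)*(-48) = 672 - 168*√9470/5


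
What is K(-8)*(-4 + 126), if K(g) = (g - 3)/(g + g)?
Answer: 671/8 ≈ 83.875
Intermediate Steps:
K(g) = (-3 + g)/(2*g) (K(g) = (-3 + g)/((2*g)) = (-3 + g)*(1/(2*g)) = (-3 + g)/(2*g))
K(-8)*(-4 + 126) = ((1/2)*(-3 - 8)/(-8))*(-4 + 126) = ((1/2)*(-1/8)*(-11))*122 = (11/16)*122 = 671/8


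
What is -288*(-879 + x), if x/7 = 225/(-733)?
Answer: 186014016/733 ≈ 2.5377e+5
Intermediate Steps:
x = -1575/733 (x = 7*(225/(-733)) = 7*(225*(-1/733)) = 7*(-225/733) = -1575/733 ≈ -2.1487)
-288*(-879 + x) = -288*(-879 - 1575/733) = -288*(-645882/733) = 186014016/733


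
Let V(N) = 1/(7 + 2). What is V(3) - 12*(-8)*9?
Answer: 7777/9 ≈ 864.11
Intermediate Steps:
V(N) = 1/9
V(3) - 12*(-8)*9 = 1/9 - 12*(-8)*9 = 1/9 + 96*9 = 1/9 + 864 = 7777/9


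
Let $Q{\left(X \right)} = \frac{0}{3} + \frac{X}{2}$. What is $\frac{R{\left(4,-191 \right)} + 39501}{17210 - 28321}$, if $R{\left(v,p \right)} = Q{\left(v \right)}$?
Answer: $- \frac{39503}{11111} \approx -3.5553$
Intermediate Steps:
$Q{\left(X \right)} = \frac{X}{2}$ ($Q{\left(X \right)} = 0 \cdot \frac{1}{3} + X \frac{1}{2} = 0 + \frac{X}{2} = \frac{X}{2}$)
$R{\left(v,p \right)} = \frac{v}{2}$
$\frac{R{\left(4,-191 \right)} + 39501}{17210 - 28321} = \frac{\frac{1}{2} \cdot 4 + 39501}{17210 - 28321} = \frac{2 + 39501}{-11111} = 39503 \left(- \frac{1}{11111}\right) = - \frac{39503}{11111}$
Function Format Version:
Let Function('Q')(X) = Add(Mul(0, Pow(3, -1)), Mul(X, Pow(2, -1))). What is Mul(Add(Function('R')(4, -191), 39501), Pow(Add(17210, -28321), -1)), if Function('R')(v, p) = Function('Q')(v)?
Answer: Rational(-39503, 11111) ≈ -3.5553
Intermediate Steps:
Function('Q')(X) = Mul(Rational(1, 2), X) (Function('Q')(X) = Add(Mul(0, Rational(1, 3)), Mul(X, Rational(1, 2))) = Add(0, Mul(Rational(1, 2), X)) = Mul(Rational(1, 2), X))
Function('R')(v, p) = Mul(Rational(1, 2), v)
Mul(Add(Function('R')(4, -191), 39501), Pow(Add(17210, -28321), -1)) = Mul(Add(Mul(Rational(1, 2), 4), 39501), Pow(Add(17210, -28321), -1)) = Mul(Add(2, 39501), Pow(-11111, -1)) = Mul(39503, Rational(-1, 11111)) = Rational(-39503, 11111)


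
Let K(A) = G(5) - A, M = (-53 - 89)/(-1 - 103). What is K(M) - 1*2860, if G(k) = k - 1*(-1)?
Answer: -148479/52 ≈ -2855.4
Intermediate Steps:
G(k) = 1 + k (G(k) = k + 1 = 1 + k)
M = 71/52 (M = -142/(-104) = -142*(-1/104) = 71/52 ≈ 1.3654)
K(A) = 6 - A (K(A) = (1 + 5) - A = 6 - A)
K(M) - 1*2860 = (6 - 1*71/52) - 1*2860 = (6 - 71/52) - 2860 = 241/52 - 2860 = -148479/52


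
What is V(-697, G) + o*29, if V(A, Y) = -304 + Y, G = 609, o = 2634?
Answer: 76691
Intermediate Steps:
V(-697, G) + o*29 = (-304 + 609) + 2634*29 = 305 + 76386 = 76691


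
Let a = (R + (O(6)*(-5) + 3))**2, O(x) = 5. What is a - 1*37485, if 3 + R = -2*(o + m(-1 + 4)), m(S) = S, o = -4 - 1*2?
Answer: -37124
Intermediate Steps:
o = -6 (o = -4 - 2 = -6)
R = 3 (R = -3 - 2*(-6 + (-1 + 4)) = -3 - 2*(-6 + 3) = -3 - 2*(-3) = -3 + 6 = 3)
a = 361 (a = (3 + (5*(-5) + 3))**2 = (3 + (-25 + 3))**2 = (3 - 22)**2 = (-19)**2 = 361)
a - 1*37485 = 361 - 1*37485 = 361 - 37485 = -37124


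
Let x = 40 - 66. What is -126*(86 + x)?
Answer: -7560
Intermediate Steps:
x = -26
-126*(86 + x) = -126*(86 - 26) = -126*60 = -7560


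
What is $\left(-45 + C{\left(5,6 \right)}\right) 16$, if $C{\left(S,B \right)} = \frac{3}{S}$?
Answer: $- \frac{3552}{5} \approx -710.4$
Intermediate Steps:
$\left(-45 + C{\left(5,6 \right)}\right) 16 = \left(-45 + \frac{3}{5}\right) 16 = \left(- \frac{222}{5}\right) 16 = - \frac{3552}{5}$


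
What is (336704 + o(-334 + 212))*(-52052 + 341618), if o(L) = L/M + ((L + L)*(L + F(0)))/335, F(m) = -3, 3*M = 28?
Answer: 45737165571453/469 ≈ 9.7521e+10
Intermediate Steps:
M = 28/3 (M = (⅓)*28 = 28/3 ≈ 9.3333)
o(L) = 3*L/28 + 2*L*(-3 + L)/335 (o(L) = L/(28/3) + ((L + L)*(L - 3))/335 = L*(3/28) + ((2*L)*(-3 + L))*(1/335) = 3*L/28 + (2*L*(-3 + L))*(1/335) = 3*L/28 + 2*L*(-3 + L)/335)
(336704 + o(-334 + 212))*(-52052 + 341618) = (336704 + (-334 + 212)*(837 + 56*(-334 + 212))/9380)*(-52052 + 341618) = (336704 + (1/9380)*(-122)*(837 + 56*(-122)))*289566 = (336704 + (1/9380)*(-122)*(837 - 6832))*289566 = (336704 + (1/9380)*(-122)*(-5995))*289566 = (336704 + 73139/938)*289566 = (315901491/938)*289566 = 45737165571453/469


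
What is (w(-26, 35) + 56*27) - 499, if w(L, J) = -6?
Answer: 1007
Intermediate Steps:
(w(-26, 35) + 56*27) - 499 = (-6 + 56*27) - 499 = (-6 + 1512) - 499 = 1506 - 499 = 1007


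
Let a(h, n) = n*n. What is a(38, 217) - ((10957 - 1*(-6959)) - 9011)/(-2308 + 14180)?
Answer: 559031703/11872 ≈ 47088.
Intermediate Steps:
a(h, n) = n²
a(38, 217) - ((10957 - 1*(-6959)) - 9011)/(-2308 + 14180) = 217² - ((10957 - 1*(-6959)) - 9011)/(-2308 + 14180) = 47089 - ((10957 + 6959) - 9011)/11872 = 47089 - (17916 - 9011)/11872 = 47089 - 8905/11872 = 559031703/11872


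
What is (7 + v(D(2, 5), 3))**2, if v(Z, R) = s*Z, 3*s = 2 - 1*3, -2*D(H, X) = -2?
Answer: 400/9 ≈ 44.444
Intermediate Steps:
D(H, X) = 1 (D(H, X) = -1/2*(-2) = 1)
s = -1/3 (s = (2 - 1*3)/3 = (2 - 3)/3 = (1/3)*(-1) = -1/3 ≈ -0.33333)
v(Z, R) = -Z/3
(7 + v(D(2, 5), 3))**2 = (7 - 1/3*1)**2 = (7 - 1/3)**2 = (20/3)**2 = 400/9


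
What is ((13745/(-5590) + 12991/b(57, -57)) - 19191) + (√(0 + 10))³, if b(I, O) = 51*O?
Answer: -62393764247/3250026 + 10*√10 ≈ -19166.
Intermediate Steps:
((13745/(-5590) + 12991/b(57, -57)) - 19191) + (√(0 + 10))³ = ((13745/(-5590) + 12991/((51*(-57)))) - 19191) + (√(0 + 10))³ = ((13745*(-1/5590) + 12991/(-2907)) - 19191) + (√10)³ = ((-2749/1118 + 12991*(-1/2907)) - 19191) + 10*√10 = ((-2749/1118 - 12991/2907) - 19191) + 10*√10 = (-22515281/3250026 - 19191) + 10*√10 = -62393764247/3250026 + 10*√10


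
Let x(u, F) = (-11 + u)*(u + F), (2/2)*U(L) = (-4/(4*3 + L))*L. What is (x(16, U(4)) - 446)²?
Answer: 137641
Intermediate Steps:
U(L) = -4*L/(12 + L) (U(L) = (-4/(4*3 + L))*L = (-4/(12 + L))*L = -4*L/(12 + L))
x(u, F) = (-11 + u)*(F + u)
(x(16, U(4)) - 446)² = ((16² - (-44)*4/(12 + 4) - 11*16 - 4*4/(12 + 4)*16) - 446)² = ((256 - (-44)*4/16 - 176 - 4*4/16*16) - 446)² = ((256 - (-44)*4/16 - 176 - 4*4*1/16*16) - 446)² = ((256 - 11*(-1) - 176 - 1*16) - 446)² = ((256 + 11 - 176 - 16) - 446)² = (75 - 446)² = (-371)² = 137641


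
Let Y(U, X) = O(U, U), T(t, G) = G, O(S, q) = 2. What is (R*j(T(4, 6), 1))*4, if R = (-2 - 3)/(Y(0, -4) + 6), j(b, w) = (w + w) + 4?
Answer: -15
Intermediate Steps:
Y(U, X) = 2
j(b, w) = 4 + 2*w (j(b, w) = 2*w + 4 = 4 + 2*w)
R = -5/8 (R = (-2 - 3)/(2 + 6) = -5/8 ≈ -0.62500)
(R*j(T(4, 6), 1))*4 = -5*(4 + 2*1)/8*4 = -5*(4 + 2)/8*4 = -5/8*6*4 = -15/4*4 = -15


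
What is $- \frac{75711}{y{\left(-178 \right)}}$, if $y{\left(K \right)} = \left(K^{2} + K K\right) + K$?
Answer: $- \frac{75711}{63190} \approx -1.1981$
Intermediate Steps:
$y{\left(K \right)} = K + 2 K^{2}$ ($y{\left(K \right)} = \left(K^{2} + K^{2}\right) + K = 2 K^{2} + K = K + 2 K^{2}$)
$- \frac{75711}{y{\left(-178 \right)}} = - \frac{75711}{\left(-178\right) \left(1 + 2 \left(-178\right)\right)} = - \frac{75711}{\left(-178\right) \left(1 - 356\right)} = - \frac{75711}{\left(-178\right) \left(-355\right)} = - \frac{75711}{63190}$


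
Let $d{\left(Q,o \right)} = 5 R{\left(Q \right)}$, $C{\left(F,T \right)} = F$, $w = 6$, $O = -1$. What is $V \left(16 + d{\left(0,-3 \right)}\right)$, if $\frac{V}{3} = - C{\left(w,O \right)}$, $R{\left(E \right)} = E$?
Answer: $-288$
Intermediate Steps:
$d{\left(Q,o \right)} = 5 Q$
$V = -18$ ($V = 3 \left(\left(-1\right) 6\right) = 3 \left(-6\right) = -18$)
$V \left(16 + d{\left(0,-3 \right)}\right) = - 18 \left(16 + 5 \cdot 0\right) = - 18 \left(16 + 0\right) = \left(-18\right) 16 = -288$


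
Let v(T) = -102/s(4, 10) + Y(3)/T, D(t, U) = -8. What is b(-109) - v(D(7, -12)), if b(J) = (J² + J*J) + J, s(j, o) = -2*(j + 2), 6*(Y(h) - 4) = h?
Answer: 378321/16 ≈ 23645.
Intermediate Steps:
Y(h) = 4 + h/6
s(j, o) = -4 - 2*j (s(j, o) = -2*(2 + j) = -4 - 2*j)
b(J) = J + 2*J² (b(J) = (J² + J²) + J = 2*J² + J = J + 2*J²)
v(T) = 17/2 + 9/(2*T) (v(T) = -102/(-4 - 2*4) + (4 + (⅙)*3)/T = -102/(-4 - 8) + (4 + ½)/T = -102/(-12) + 9/(2*T) = -102*(-1/12) + 9/(2*T) = 17/2 + 9/(2*T))
b(-109) - v(D(7, -12)) = -109*(1 + 2*(-109)) - (9 + 17*(-8))/(2*(-8)) = -109*(1 - 218) - (-1)*(9 - 136)/(2*8) = -109*(-217) - (-1)*(-127)/(2*8) = 23653 - 1*127/16 = 23653 - 127/16 = 378321/16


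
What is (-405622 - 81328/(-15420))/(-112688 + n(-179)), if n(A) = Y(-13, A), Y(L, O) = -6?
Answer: 781826239/217217685 ≈ 3.5993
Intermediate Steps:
n(A) = -6
(-405622 - 81328/(-15420))/(-112688 + n(-179)) = (-405622 - 81328/(-15420))/(-112688 - 6) = (-405622 - 81328*(-1/15420))/(-112694) = (-405622 + 20332/3855)*(-1/112694) = -1563652478/3855*(-1/112694) = 781826239/217217685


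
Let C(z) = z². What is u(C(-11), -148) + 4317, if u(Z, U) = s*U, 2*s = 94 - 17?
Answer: -1381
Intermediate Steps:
s = 77/2 (s = (94 - 17)/2 = (½)*77 = 77/2 ≈ 38.500)
u(Z, U) = 77*U/2
u(C(-11), -148) + 4317 = (77/2)*(-148) + 4317 = -5698 + 4317 = -1381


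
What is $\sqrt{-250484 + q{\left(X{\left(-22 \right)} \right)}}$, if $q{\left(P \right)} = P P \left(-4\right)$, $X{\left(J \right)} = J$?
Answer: $2 i \sqrt{63105} \approx 502.41 i$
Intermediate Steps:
$q{\left(P \right)} = - 4 P^{2}$ ($q{\left(P \right)} = P^{2} \left(-4\right) = - 4 P^{2}$)
$\sqrt{-250484 + q{\left(X{\left(-22 \right)} \right)}} = \sqrt{-250484 - 4 \left(-22\right)^{2}} = \sqrt{-250484 - 1936} = \sqrt{-252420} = 2 i \sqrt{63105}$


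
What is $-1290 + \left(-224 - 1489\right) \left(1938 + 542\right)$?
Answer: $-4249530$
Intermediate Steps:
$-1290 + \left(-224 - 1489\right) \left(1938 + 542\right) = -1290 - 4248240 = -4249530$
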